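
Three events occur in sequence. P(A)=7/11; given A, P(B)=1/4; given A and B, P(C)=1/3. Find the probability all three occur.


P(A∩B∩C) = P(A) * P(B|A) * P(C|A∩B)
= 7/11 * 1/4 * 1/3
= 7/44 * 1/3 = 7/132

7/132


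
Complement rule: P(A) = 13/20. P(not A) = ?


P(A') = 1 - P(A) = 1 - 13/20 = 7/20

7/20


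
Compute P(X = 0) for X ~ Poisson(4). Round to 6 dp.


P(X=0) = e^(-4) * 4^0 / 0!
≈ 0.01831563889 * 1 / 1
≈ 0.018316

0.018316


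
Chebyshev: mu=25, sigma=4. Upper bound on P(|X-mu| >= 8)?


k = 8/4 = 2
Chebyshev: P(|X-mu| >= k*sigma) <= 1/k^2 = 1/2^2 = 1/4

1/4


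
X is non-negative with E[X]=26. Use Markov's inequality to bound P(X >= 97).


Markov: P(X >= a) <= E[X]/a
P(X >= 97) <= 26/97

26/97


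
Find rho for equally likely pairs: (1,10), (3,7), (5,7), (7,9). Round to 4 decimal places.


Cov(X,Y) = -0.7500, Var(X) = 5.0000, Var(Y) = 1.6875
rho = Cov/(sqrt(VarX)*sqrt(VarY)) = -0.2582

-0.2582


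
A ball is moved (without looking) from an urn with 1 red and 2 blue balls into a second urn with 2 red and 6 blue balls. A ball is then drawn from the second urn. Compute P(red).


P(transfer red) = 1/3; P(transfer blue) = 2/3
If red transferred: Urn II has 3 red of 9, so P(red|red moved) = 1/3
If blue transferred: Urn II has 2 red of 9, so P(red|blue moved) = 2/9
By total probability: P(red) = 1/3*1/3 + 2/3*2/9 = 7/27

7/27


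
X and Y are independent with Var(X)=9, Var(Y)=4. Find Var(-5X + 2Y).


Independence => Cov(X,Y)=0
Var(-5X + 2Y) = (-5)^2*Var(X) + 2^2*Var(Y)
= 25*9 + 4*4 = 241

241


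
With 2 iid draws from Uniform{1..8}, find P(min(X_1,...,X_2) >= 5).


P(min >= 5) = P(all X_i >= 5) = (P(X_1 >= 5))^2
= (4/8)^2 = (1/2)^2 = 1/4

1/4


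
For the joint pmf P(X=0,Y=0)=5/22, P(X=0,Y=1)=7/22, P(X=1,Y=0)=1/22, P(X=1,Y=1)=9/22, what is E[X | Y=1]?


P(Y=1) = 16/22
E[X|Y=1] = (0*7 + 1*9)/16 = 9/16

9/16


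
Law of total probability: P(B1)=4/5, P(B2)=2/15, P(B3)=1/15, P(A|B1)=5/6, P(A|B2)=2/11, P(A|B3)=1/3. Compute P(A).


P(A) = P(A|B1)P(B1) + P(A|B2)P(B2) + P(A|B3)P(B3)
= 5/6*4/5 + 2/11*2/15 + 1/3*1/15
= 2/3 + 4/165 + 1/45 = 353/495

353/495


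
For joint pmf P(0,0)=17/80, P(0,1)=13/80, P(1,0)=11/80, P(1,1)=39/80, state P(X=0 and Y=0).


Read from table: P(X=0, Y=0) = 17/80

17/80


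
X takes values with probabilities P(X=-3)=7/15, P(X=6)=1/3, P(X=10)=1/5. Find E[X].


E[X] = sum(x * P(x))
= -3*7/15 + 6*1/3 + 10*1/5
= 13/5

13/5


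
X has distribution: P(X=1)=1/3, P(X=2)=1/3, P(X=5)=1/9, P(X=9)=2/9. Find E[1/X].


E[1/X] = sum(g(x)*P(x))
= 1*1/3 + 1/2*1/3 + 1/5*1/9 + 1/9*2/9
= 443/810

443/810


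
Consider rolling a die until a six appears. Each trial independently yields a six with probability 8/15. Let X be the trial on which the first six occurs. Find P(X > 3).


P(X > 3) = P(first 3 trials all fail) = (1-p)^3 = (7/15)^3 = 343/3375

343/3375


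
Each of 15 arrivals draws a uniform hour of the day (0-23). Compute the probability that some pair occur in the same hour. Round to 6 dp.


P(all different) = prod((24-i)/24 for i=0..14) = 0.003387
P(at least one match) = 1 - 0.003387 = 0.996613

0.996613


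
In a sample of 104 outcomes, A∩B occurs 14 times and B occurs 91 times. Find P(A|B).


P(A|B) = P(A∩B)/P(B) = (14/104)/(91/104) = 14/91 = 2/13

2/13


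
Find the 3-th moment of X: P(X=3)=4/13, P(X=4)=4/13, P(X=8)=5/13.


E[X^3] = sum(x^3 * P(x))
= 27*4/13 + 64*4/13 + 512*5/13
= 2924/13

2924/13


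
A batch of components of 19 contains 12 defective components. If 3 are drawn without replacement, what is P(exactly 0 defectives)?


P(X=0) = C(12,0)*C(7,3) / C(19,3)
= 1*35 / 969
= 35/969

35/969


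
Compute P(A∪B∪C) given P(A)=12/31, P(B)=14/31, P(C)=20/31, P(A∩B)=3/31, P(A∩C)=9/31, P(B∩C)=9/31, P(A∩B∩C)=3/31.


P(A∪B∪C) = P(A)+P(B)+P(C) - P(AB)-P(AC)-P(BC) + P(ABC)
= 12/31+14/31+20/31 - 3/31-9/31-9/31 + 3/31
= 28/31

28/31


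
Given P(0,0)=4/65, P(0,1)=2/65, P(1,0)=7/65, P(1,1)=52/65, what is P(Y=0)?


P(Y=0) = P(0,0)+P(1,0) = 4/65 + 7/65 = 11/65

11/65


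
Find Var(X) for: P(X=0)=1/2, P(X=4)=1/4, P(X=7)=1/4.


E[X] = 11/4, E[X^2] = 65/4
Var(X) = E[X^2] - (E[X])^2 = 65/4 - (11/4)^2 = 139/16

139/16


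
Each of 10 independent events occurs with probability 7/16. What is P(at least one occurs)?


P(at least one) = 1 - P(none)
P(none) = (1 - 7/16)^10 = (9/16)^10 = 3486784401/1099511627776
P(at least one) = 1 - 3486784401/1099511627776 = 1096024843375/1099511627776

1096024843375/1099511627776


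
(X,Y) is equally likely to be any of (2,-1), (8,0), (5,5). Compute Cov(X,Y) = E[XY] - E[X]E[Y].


E[X]=5, E[Y]=4/3, E[XY]=23/3
Cov(X,Y) = E[XY] - E[X]E[Y] = 23/3 - 5*4/3 = 1

1


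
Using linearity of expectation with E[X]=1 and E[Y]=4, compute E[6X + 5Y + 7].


E[6X + 5Y + 7] = 6*E[X] + 5*E[Y] + 7
= (6)*(1) + (5)*(4) + (7)
= 6 + 20 + 7 = 33

33


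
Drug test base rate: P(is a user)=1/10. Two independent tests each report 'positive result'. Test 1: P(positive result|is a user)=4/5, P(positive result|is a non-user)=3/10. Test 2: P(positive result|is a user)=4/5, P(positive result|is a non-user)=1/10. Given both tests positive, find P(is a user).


After test 1: P(+) = 4/5*1/10 + 3/10*9/10 = 7/20
P(B|+) = (2/25)/(7/20) = 8/35
After test 2 (use post1 as new prior): P(+) = 4/5*8/35 + 1/10*27/35 = 13/50
P(B|+,+) = (32/175)/(13/50) = 64/91

64/91


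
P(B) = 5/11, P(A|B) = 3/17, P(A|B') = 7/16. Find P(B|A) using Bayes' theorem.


P(A) = P(A|B)P(B) + P(A|B')P(B') = 3/17*5/11 + 7/16*6/11 = 477/1496
P(B|A) = P(A|B)P(B)/P(A) = (15/187)/(477/1496) = 40/159

40/159


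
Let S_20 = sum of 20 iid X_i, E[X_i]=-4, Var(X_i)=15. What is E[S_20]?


E[S_n] = n*E[X_1] = 20*-4 = -80

-80


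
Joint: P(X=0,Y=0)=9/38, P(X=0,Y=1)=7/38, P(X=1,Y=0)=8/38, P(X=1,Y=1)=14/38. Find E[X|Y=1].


P(Y=1) = 21/38
E[X|Y=1] = (0*7 + 1*14)/21 = 14/21 = 2/3

2/3


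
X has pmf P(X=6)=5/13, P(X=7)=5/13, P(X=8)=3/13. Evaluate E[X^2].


E[X^2] = sum(x^2 * P(x))
= 36*5/13 + 49*5/13 + 64*3/13
= 617/13

617/13


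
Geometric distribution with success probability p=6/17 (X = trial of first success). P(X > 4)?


P(X > 4) = P(first 4 trials all fail) = (1-p)^4 = (11/17)^4 = 14641/83521

14641/83521


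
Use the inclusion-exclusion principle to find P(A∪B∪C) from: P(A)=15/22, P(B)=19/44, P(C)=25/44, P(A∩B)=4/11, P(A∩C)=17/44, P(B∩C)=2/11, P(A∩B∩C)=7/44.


P(A∪B∪C) = P(A)+P(B)+P(C) - P(AB)-P(AC)-P(BC) + P(ABC)
= 15/22+19/44+25/44 - 4/11-17/44-2/11 + 7/44
= 10/11

10/11


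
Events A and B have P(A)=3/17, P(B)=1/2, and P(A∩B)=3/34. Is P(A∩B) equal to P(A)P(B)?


P(A)*P(B) = 3/17*1/2 = 3/34
P(A∩B) = 3/34, which equals P(A)P(B), so independent

Yes, A and B are independent


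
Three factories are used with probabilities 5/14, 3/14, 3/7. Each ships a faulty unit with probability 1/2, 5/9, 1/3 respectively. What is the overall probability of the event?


P(A) = P(A|B1)P(B1) + P(A|B2)P(B2) + P(A|B3)P(B3)
= 1/2*5/14 + 5/9*3/14 + 1/3*3/7
= 5/28 + 5/42 + 1/7 = 37/84

37/84


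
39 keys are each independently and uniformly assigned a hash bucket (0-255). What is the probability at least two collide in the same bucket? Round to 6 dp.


P(all different) = prod((256-i)/256 for i=0..38) = 0.047281
P(at least one match) = 1 - 0.047281 = 0.952719

0.952719


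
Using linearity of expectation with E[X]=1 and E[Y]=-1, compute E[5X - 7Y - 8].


E[5X - 7Y - 8] = 5*E[X] - 7*E[Y] - 8
= (5)*(1) + (-7)*(-1) + (-8)
= 5 + 7 - 8 = 4

4


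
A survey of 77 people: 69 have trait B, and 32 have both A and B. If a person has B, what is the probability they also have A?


P(A|B) = P(A∩B)/P(B) = (32/77)/(69/77) = 32/69

32/69


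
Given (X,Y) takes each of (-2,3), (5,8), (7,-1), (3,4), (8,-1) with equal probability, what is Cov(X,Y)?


E[X]=21/5, E[Y]=13/5, E[XY]=31/5
Cov(X,Y) = E[XY] - E[X]E[Y] = 31/5 - 21/5*13/5 = -118/25

-118/25


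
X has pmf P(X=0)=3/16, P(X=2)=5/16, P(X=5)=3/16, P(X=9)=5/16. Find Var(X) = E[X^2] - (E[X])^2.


E[X] = 35/8, E[X^2] = 125/4
Var(X) = E[X^2] - (E[X])^2 = 125/4 - (35/8)^2 = 775/64

775/64


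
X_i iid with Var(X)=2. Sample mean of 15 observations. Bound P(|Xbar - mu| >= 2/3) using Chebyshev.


Var(Xbar) = Var(X)/n = 2/15
Chebyshev: P(|Xbar-mu| >= 2/3) <= Var(Xbar)/(2/3)^2 = (2/15)/(4/9) = 3/10

3/10


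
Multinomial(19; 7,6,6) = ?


19! = 121645100408832000
Denominator: 7!=5040 * 6!=720 * 6!=720
Coefficient = 121645100408832000 / 2612736000 = 46558512

46558512


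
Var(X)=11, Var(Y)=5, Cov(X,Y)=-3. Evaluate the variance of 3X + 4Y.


Var(3X + 4Y) = 3^2*Var(X) + 4^2*Var(Y) + 2*3*4*Cov(X,Y)
= 9*11 + 16*5 + 24*(-3)
= 99 + 80 - 72 = 107

107


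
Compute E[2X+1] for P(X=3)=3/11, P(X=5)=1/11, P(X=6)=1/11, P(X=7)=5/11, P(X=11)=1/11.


E[2X+1] = sum(g(x)*P(x))
= 7*3/11 + 11*1/11 + 13*1/11 + 15*5/11 + 23*1/11
= 13

13


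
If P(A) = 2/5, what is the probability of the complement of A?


P(A') = 1 - P(A) = 1 - 2/5 = 3/5

3/5


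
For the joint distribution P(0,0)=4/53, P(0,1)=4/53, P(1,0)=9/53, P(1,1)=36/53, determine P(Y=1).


P(Y=1) = P(0,1)+P(1,1) = 4/53 + 36/53 = 40/53

40/53


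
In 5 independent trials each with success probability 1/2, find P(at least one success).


P(at least one) = 1 - P(none)
P(none) = (1 - 1/2)^5 = (1/2)^5 = 1/32
P(at least one) = 1 - 1/32 = 31/32

31/32


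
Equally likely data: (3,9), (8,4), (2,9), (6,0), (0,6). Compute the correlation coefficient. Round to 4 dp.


Cov(X,Y) = -5.8800, Var(X) = 8.1600, Var(Y) = 11.4400
rho = Cov/(sqrt(VarX)*sqrt(VarY)) = -0.6086

-0.6086


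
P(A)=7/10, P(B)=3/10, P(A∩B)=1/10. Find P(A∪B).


P(A∪B) = P(A) + P(B) - P(A∩B)
= 7/10 + 3/10 - 1/10 = 9/10

9/10


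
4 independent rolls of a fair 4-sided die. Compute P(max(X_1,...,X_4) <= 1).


P(max <= 1) = P(all X_i <= 1) = (P(X_1 <= 1))^4
= (1/4)^4 = 1/256

1/256


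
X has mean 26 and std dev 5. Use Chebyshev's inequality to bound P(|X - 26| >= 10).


k = 10/5 = 2
Chebyshev: P(|X-mu| >= k*sigma) <= 1/k^2 = 1/2^2 = 1/4

1/4


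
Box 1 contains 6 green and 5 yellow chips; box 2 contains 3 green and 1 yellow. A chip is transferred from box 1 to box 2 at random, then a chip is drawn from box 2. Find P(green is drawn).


P(transfer green) = 6/11; P(transfer yellow) = 5/11
If green transferred: Urn II has 4 green of 5, so P(green|green moved) = 4/5
If yellow transferred: Urn II has 3 green of 5, so P(green|yellow moved) = 3/5
By total probability: P(green) = 6/11*4/5 + 5/11*3/5 = 39/55

39/55


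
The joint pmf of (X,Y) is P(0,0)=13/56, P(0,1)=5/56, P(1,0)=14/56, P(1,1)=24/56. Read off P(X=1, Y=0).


Read from table: P(X=1, Y=0) = 14/56 = 1/4

1/4


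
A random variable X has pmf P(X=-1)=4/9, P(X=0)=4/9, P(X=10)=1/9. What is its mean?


E[X] = sum(x * P(x))
= -1*4/9 + 0*4/9 + 10*1/9
= 2/3

2/3


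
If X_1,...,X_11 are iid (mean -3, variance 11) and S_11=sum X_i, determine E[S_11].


E[S_n] = n*E[X_1] = 11*-3 = -33

-33


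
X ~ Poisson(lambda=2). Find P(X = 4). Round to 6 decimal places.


P(X=4) = e^(-2) * 2^4 / 4!
≈ 0.1353352832 * 16 / 24
≈ 0.090224

0.090224


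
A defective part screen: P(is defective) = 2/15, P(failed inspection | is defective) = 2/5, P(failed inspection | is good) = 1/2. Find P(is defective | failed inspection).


P(A) = P(A|B)P(B) + P(A|B')P(B') = 2/5*2/15 + 1/2*13/15 = 73/150
P(B|A) = P(A|B)P(B)/P(A) = (4/75)/(73/150) = 8/73

8/73


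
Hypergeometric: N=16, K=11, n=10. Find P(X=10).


P(X=10) = C(11,10)*C(5,0) / C(16,10)
= 11*1 / 8008
= 11/8008 = 1/728

1/728


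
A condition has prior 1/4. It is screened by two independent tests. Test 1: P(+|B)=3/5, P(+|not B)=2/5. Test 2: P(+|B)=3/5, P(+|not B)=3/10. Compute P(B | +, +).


After test 1: P(+) = 3/5*1/4 + 2/5*3/4 = 9/20
P(B|+) = (3/20)/(9/20) = 1/3
After test 2 (use post1 as new prior): P(+) = 3/5*1/3 + 3/10*2/3 = 2/5
P(B|+,+) = (1/5)/(2/5) = 1/2

1/2


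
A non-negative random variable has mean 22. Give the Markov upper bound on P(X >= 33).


Markov: P(X >= a) <= E[X]/a
P(X >= 33) <= 22/33 = 2/3

2/3


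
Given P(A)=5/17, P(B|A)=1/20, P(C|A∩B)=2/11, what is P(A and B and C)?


P(A∩B∩C) = P(A) * P(B|A) * P(C|A∩B)
= 5/17 * 1/20 * 2/11
= 1/68 * 2/11 = 1/374

1/374


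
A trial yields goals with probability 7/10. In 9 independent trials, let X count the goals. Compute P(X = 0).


P(X=0) = C(9,0) * p^0 * (1-p)^9
= 1 * 1 * 19683/1000000000
= 19683/1000000000

19683/1000000000


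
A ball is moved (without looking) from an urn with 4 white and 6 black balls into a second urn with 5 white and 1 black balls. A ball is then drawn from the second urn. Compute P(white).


P(transfer white) = 4/10 = 2/5; P(transfer black) = 3/5
If white transferred: Urn II has 6 white of 7, so P(white|white moved) = 6/7
If black transferred: Urn II has 5 white of 7, so P(white|black moved) = 5/7
By total probability: P(white) = 2/5*6/7 + 3/5*5/7 = 27/35

27/35


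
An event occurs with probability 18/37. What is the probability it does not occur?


P(A') = 1 - P(A) = 1 - 18/37 = 19/37

19/37


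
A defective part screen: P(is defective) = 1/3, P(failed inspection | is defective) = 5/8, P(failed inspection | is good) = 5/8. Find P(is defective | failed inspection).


P(A) = P(A|B)P(B) + P(A|B')P(B') = 5/8*1/3 + 5/8*2/3 = 5/8
P(B|A) = P(A|B)P(B)/P(A) = (5/24)/(5/8) = 1/3

1/3


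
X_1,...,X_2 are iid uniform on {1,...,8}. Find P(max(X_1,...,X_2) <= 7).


P(max <= 7) = P(all X_i <= 7) = (P(X_1 <= 7))^2
= (7/8)^2 = 49/64

49/64


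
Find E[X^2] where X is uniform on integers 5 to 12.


E[X^2] = (1/8) * sum(x^2 for x=5..12)
= 620/8 = 155/2

155/2


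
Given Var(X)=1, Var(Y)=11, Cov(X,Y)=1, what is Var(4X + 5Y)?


Var(4X + 5Y) = 4^2*Var(X) + 5^2*Var(Y) + 2*4*5*Cov(X,Y)
= 16*1 + 25*11 + 40*1
= 16 + 275 + 40 = 331

331


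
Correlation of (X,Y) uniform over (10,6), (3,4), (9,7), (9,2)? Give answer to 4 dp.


Cov(X,Y) = 1.4375, Var(X) = 7.6875, Var(Y) = 3.6875
rho = Cov/(sqrt(VarX)*sqrt(VarY)) = 0.2700

0.2700


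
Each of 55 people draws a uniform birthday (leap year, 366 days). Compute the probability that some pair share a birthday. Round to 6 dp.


P(all different) = prod((366-i)/366 for i=0..54) = 0.013909
P(at least one match) = 1 - 0.013909 = 0.986091

0.986091


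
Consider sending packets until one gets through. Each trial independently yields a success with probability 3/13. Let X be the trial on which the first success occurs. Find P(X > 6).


P(X > 6) = P(first 6 trials all fail) = (1-p)^6 = (10/13)^6 = 1000000/4826809

1000000/4826809


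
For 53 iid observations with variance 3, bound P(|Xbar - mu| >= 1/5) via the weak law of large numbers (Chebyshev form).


Var(Xbar) = Var(X)/n = 3/53
Chebyshev: P(|Xbar-mu| >= 1/5) <= Var(Xbar)/(1/5)^2 = (3/53)/(1/25) = 75/53
Bound exceeds 1, so trivial bound: 1

1


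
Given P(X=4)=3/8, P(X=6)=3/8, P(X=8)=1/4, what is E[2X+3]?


E[2X+3] = sum(g(x)*P(x))
= 11*3/8 + 15*3/8 + 19*1/4
= 29/2

29/2


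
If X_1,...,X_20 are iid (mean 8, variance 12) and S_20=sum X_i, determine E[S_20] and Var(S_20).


E[S_n] = n*mu = 20*8 = 160
Var(S_n) = n*sigma^2 = 20*12 = 240

E[S_20]=160, Var(S_20)=240


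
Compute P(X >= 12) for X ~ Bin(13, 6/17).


P(X>=12) = P(X=12) + P(X=13)
= 311279874048/9904578032905937 + 13060694016/9904578032905937
= 324340568064/9904578032905937

324340568064/9904578032905937


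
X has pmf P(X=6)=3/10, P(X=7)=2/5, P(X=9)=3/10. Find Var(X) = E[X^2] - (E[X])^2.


E[X] = 73/10, E[X^2] = 547/10
Var(X) = E[X^2] - (E[X])^2 = 547/10 - (73/10)^2 = 141/100

141/100


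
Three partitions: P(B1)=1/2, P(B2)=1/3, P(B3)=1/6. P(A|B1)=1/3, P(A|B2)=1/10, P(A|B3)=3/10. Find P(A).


P(A) = P(A|B1)P(B1) + P(A|B2)P(B2) + P(A|B3)P(B3)
= 1/3*1/2 + 1/10*1/3 + 3/10*1/6
= 1/6 + 1/30 + 1/20 = 1/4

1/4


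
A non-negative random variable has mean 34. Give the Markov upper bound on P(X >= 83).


Markov: P(X >= a) <= E[X]/a
P(X >= 83) <= 34/83

34/83


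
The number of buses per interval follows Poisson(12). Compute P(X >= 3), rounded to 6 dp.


P(X>=3) = 1 - P(X<=2) = 1 - (e^(-12)*12^0/0! + e^(-12)*12^1/1! + e^(-12)*12^2/2!)
≈ 1 - (0.0000061442 + 0.0000737305 + 0.0004423833)
= 1 - 0.0005222580 = 0.9994777420
≈ 0.999478

0.999478


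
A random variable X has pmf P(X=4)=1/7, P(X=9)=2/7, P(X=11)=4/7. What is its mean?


E[X] = sum(x * P(x))
= 4*1/7 + 9*2/7 + 11*4/7
= 66/7

66/7


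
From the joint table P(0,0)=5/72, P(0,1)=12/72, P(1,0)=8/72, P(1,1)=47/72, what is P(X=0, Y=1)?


Read from table: P(X=0, Y=1) = 12/72 = 1/6

1/6


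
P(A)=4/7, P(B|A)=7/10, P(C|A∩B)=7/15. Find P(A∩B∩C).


P(A∩B∩C) = P(A) * P(B|A) * P(C|A∩B)
= 4/7 * 7/10 * 7/15
= 2/5 * 7/15 = 14/75

14/75


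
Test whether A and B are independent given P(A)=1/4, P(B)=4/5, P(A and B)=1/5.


P(A)*P(B) = 1/4*4/5 = 1/5
P(A∩B) = 1/5, which equals P(A)P(B), so independent

Yes, A and B are independent


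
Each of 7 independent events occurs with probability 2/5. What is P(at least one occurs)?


P(at least one) = 1 - P(none)
P(none) = (1 - 2/5)^7 = (3/5)^7 = 2187/78125
P(at least one) = 1 - 2187/78125 = 75938/78125

75938/78125


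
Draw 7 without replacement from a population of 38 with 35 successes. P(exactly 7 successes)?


P(X=7) = C(35,7)*C(3,0) / C(38,7)
= 6724520*1 / 12620256
= 6724520/12620256 = 4495/8436

4495/8436


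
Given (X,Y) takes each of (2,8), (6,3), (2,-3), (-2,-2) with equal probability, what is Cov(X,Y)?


E[X]=2, E[Y]=3/2, E[XY]=8
Cov(X,Y) = E[XY] - E[X]E[Y] = 8 - 2*3/2 = 5

5


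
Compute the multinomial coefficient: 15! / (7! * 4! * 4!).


15! = 1307674368000
Denominator: 7!=5040 * 4!=24 * 4!=24
Coefficient = 1307674368000 / 2903040 = 450450

450450


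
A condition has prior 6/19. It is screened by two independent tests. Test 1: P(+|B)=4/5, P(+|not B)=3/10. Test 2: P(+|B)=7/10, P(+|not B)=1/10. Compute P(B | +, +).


After test 1: P(+) = 4/5*6/19 + 3/10*13/19 = 87/190
P(B|+) = (24/95)/(87/190) = 16/29
After test 2 (use post1 as new prior): P(+) = 7/10*16/29 + 1/10*13/29 = 25/58
P(B|+,+) = (56/145)/(25/58) = 112/125

112/125


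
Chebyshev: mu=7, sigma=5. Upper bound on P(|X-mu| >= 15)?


k = 15/5 = 3
Chebyshev: P(|X-mu| >= k*sigma) <= 1/k^2 = 1/3^2 = 1/9

1/9


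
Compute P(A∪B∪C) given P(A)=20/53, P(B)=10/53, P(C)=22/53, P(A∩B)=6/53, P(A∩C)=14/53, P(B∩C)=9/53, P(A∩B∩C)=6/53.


P(A∪B∪C) = P(A)+P(B)+P(C) - P(AB)-P(AC)-P(BC) + P(ABC)
= 20/53+10/53+22/53 - 6/53-14/53-9/53 + 6/53
= 29/53

29/53


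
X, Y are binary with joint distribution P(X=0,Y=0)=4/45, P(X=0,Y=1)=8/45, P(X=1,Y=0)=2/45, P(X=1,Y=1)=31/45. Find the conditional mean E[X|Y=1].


P(Y=1) = 39/45
E[X|Y=1] = (0*8 + 1*31)/39 = 31/39

31/39


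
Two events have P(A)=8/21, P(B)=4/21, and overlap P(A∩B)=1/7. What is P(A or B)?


P(A∪B) = P(A) + P(B) - P(A∩B)
= 8/21 + 4/21 - 1/7 = 3/7

3/7


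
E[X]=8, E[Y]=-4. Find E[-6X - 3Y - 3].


E[-6X - 3Y - 3] = -6*E[X] - 3*E[Y] - 3
= (-6)*(8) + (-3)*(-4) + (-3)
= -48 + 12 - 3 = -39

-39


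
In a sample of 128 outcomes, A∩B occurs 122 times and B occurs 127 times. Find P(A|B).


P(A|B) = P(A∩B)/P(B) = (122/128)/(127/128) = 122/127

122/127


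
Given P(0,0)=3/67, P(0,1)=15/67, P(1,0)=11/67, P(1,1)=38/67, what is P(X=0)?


P(X=0) = P(0,0)+P(0,1) = 3/67 + 15/67 = 18/67

18/67


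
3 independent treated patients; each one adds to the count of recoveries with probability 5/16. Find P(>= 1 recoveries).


P(at least one) = 1 - P(none)
P(none) = (1 - 5/16)^3 = (11/16)^3 = 1331/4096
P(at least one) = 1 - 1331/4096 = 2765/4096

2765/4096


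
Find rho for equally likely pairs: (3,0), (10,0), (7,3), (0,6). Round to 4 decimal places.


Cov(X,Y) = -6.0000, Var(X) = 14.5000, Var(Y) = 6.1875
rho = Cov/(sqrt(VarX)*sqrt(VarY)) = -0.6334

-0.6334


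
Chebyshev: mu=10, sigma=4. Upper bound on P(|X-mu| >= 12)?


k = 12/4 = 3
Chebyshev: P(|X-mu| >= k*sigma) <= 1/k^2 = 1/3^2 = 1/9

1/9


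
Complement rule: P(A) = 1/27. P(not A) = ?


P(A') = 1 - P(A) = 1 - 1/27 = 26/27

26/27


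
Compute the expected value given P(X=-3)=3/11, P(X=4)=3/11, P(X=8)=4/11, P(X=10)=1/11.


E[X] = sum(x * P(x))
= -3*3/11 + 4*3/11 + 8*4/11 + 10*1/11
= 45/11

45/11


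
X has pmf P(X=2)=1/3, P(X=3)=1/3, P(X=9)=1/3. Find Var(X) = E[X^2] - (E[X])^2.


E[X] = 14/3, E[X^2] = 94/3
Var(X) = E[X^2] - (E[X])^2 = 94/3 - (14/3)^2 = 86/9

86/9


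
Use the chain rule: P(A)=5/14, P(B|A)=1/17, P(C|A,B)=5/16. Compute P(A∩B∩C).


P(A∩B∩C) = P(A) * P(B|A) * P(C|A∩B)
= 5/14 * 1/17 * 5/16
= 5/238 * 5/16 = 25/3808

25/3808


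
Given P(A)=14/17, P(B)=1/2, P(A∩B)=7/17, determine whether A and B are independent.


P(A)*P(B) = 14/17*1/2 = 7/17
P(A∩B) = 7/17, which equals P(A)P(B), so independent

Yes, A and B are independent


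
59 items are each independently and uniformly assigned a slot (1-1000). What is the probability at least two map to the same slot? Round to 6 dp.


P(all different) = prod((1000-i)/1000 for i=0..58) = 0.174579
P(at least one match) = 1 - 0.174579 = 0.825421

0.825421


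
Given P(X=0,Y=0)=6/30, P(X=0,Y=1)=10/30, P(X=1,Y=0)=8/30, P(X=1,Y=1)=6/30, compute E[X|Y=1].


P(Y=1) = 16/30
E[X|Y=1] = (0*10 + 1*6)/16 = 6/16 = 3/8

3/8


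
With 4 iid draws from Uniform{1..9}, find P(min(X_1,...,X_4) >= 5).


P(min >= 5) = P(all X_i >= 5) = (P(X_1 >= 5))^4
= (5/9)^4 = 625/6561

625/6561


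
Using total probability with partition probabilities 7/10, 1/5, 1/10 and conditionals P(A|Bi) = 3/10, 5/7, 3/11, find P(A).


P(A) = P(A|B1)P(B1) + P(A|B2)P(B2) + P(A|B3)P(B3)
= 3/10*7/10 + 5/7*1/5 + 3/11*1/10
= 21/100 + 1/7 + 3/110 = 2927/7700

2927/7700


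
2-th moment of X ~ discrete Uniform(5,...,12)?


E[X^2] = (1/8) * sum(x^2 for x=5..12)
= 620/8 = 155/2

155/2


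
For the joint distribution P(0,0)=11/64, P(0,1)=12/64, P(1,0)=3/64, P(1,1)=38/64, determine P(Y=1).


P(Y=1) = P(0,1)+P(1,1) = 12/64 + 38/64 = 50/64 = 25/32

25/32


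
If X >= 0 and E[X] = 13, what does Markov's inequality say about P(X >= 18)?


Markov: P(X >= a) <= E[X]/a
P(X >= 18) <= 13/18

13/18


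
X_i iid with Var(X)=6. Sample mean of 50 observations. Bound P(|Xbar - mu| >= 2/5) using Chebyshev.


Var(Xbar) = Var(X)/n = 6/50
Chebyshev: P(|Xbar-mu| >= 2/5) <= Var(Xbar)/(2/5)^2 = (3/25)/(4/25) = 3/4

3/4


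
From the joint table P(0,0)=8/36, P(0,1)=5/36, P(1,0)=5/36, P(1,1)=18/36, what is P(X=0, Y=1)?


Read from table: P(X=0, Y=1) = 5/36

5/36


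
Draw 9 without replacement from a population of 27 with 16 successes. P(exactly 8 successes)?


P(X=8) = C(16,8)*C(11,1) / C(27,9)
= 12870*11 / 4686825
= 141570/4686825 = 66/2185

66/2185


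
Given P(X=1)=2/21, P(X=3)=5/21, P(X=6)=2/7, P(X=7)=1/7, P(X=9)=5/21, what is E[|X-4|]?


E[|X-4|] = sum(g(x)*P(x))
= 3*2/21 + 1*5/21 + 2*2/7 + 3*1/7 + 5*5/21
= 19/7

19/7


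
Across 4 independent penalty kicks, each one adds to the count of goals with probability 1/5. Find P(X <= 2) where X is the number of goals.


P(X<=2) = P(X=0) + P(X=1) + P(X=2)
= 256/625 + 256/625 + 96/625
= 608/625

608/625


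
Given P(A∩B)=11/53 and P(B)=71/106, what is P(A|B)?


P(A|B) = P(A∩B)/P(B) = (22/106)/(71/106) = 22/71

22/71


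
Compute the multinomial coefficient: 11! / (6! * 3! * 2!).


11! = 39916800
Denominator: 6!=720 * 3!=6 * 2!=2
Coefficient = 39916800 / 8640 = 4620

4620


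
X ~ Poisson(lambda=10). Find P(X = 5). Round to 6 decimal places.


P(X=5) = e^(-10) * 10^5 / 5!
≈ 0.00004539992976 * 100000 / 120
≈ 0.037833

0.037833


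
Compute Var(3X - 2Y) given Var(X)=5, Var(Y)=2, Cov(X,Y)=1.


Var(3X - 2Y) = 3^2*Var(X) + (-2)^2*Var(Y) + 2*3*(-2)*Cov(X,Y)
= 9*5 + 4*2 - 12*1
= 45 + 8 - 12 = 41

41


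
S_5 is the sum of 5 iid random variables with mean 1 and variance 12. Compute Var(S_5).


By independence, Var(S_n) = n*Var(X_1) = 5*12 = 60

60


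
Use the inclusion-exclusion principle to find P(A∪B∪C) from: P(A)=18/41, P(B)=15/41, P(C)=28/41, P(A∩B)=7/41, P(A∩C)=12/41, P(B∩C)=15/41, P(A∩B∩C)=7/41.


P(A∪B∪C) = P(A)+P(B)+P(C) - P(AB)-P(AC)-P(BC) + P(ABC)
= 18/41+15/41+28/41 - 7/41-12/41-15/41 + 7/41
= 34/41

34/41


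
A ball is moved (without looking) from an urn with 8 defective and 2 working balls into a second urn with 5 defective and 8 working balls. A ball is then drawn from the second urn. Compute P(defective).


P(transfer defective) = 8/10 = 4/5; P(transfer working) = 1/5
If defective transferred: Urn II has 6 defective of 14, so P(defective|defective moved) = 3/7
If working transferred: Urn II has 5 defective of 14, so P(defective|working moved) = 5/14
By total probability: P(defective) = 4/5*3/7 + 1/5*5/14 = 29/70

29/70


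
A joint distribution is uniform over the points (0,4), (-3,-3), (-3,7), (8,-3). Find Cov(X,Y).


E[X]=1/2, E[Y]=5/4, E[XY]=-9
Cov(X,Y) = E[XY] - E[X]E[Y] = -9 - 1/2*5/4 = -77/8

-77/8


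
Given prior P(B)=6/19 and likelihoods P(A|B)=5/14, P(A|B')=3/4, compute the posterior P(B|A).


P(A) = P(A|B)P(B) + P(A|B')P(B') = 5/14*6/19 + 3/4*13/19 = 333/532
P(B|A) = P(A|B)P(B)/P(A) = (15/133)/(333/532) = 20/111

20/111


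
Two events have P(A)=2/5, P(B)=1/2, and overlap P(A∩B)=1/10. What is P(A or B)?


P(A∪B) = P(A) + P(B) - P(A∩B)
= 2/5 + 1/2 - 1/10 = 4/5

4/5


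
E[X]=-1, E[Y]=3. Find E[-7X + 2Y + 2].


E[-7X + 2Y + 2] = -7*E[X] + 2*E[Y] + 2
= (-7)*(-1) + (2)*(3) + (2)
= 7 + 6 + 2 = 15

15


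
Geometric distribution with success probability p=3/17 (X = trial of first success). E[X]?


For geometric (trials until first success), E[X] = 1/p = 1/(3/17) = 17/3

17/3


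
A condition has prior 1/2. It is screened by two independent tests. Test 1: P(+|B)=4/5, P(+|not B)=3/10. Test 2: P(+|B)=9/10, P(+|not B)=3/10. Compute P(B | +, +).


After test 1: P(+) = 4/5*1/2 + 3/10*1/2 = 11/20
P(B|+) = (2/5)/(11/20) = 8/11
After test 2 (use post1 as new prior): P(+) = 9/10*8/11 + 3/10*3/11 = 81/110
P(B|+,+) = (36/55)/(81/110) = 8/9

8/9


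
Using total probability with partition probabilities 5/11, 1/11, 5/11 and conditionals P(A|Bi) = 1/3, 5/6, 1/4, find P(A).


P(A) = P(A|B1)P(B1) + P(A|B2)P(B2) + P(A|B3)P(B3)
= 1/3*5/11 + 5/6*1/11 + 1/4*5/11
= 5/33 + 5/66 + 5/44 = 15/44

15/44


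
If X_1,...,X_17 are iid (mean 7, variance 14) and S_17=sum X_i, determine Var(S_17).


By independence, Var(S_n) = n*Var(X_1) = 17*14 = 238

238


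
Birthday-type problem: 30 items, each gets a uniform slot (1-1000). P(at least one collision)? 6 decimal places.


P(all different) = prod((1000-i)/1000 for i=0..29) = 0.644461
P(at least one match) = 1 - 0.644461 = 0.355539

0.355539


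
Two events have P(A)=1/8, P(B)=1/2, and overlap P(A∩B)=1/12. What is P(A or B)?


P(A∪B) = P(A) + P(B) - P(A∩B)
= 1/8 + 1/2 - 1/12 = 13/24

13/24


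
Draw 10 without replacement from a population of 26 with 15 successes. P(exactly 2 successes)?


P(X=2) = C(15,2)*C(11,8) / C(26,10)
= 105*165 / 5311735
= 17325/5311735 = 315/96577

315/96577


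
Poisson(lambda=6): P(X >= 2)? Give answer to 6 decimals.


P(X>=2) = 1 - P(X<=1) = 1 - (e^(-6)*6^0/0! + e^(-6)*6^1/1!)
≈ 1 - (0.0024787522 + 0.0148725131)
= 1 - 0.0173512653 = 0.9826487347
≈ 0.982649

0.982649


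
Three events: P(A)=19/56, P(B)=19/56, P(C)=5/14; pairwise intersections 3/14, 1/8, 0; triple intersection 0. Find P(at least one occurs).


P(A∪B∪C) = P(A)+P(B)+P(C) - P(AB)-P(AC)-P(BC) + P(ABC)
= 19/56+19/56+5/14 - 3/14-1/8-0 + 0
= 39/56

39/56


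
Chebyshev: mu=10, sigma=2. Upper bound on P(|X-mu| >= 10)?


k = 10/2 = 5
Chebyshev: P(|X-mu| >= k*sigma) <= 1/k^2 = 1/5^2 = 1/25

1/25


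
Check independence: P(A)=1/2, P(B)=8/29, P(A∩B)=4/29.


P(A)*P(B) = 1/2*8/29 = 4/29
P(A∩B) = 4/29, which equals P(A)P(B), so independent

Yes, A and B are independent


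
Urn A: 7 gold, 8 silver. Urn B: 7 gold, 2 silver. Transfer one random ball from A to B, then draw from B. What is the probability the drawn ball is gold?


P(transfer gold) = 7/15; P(transfer silver) = 8/15
If gold transferred: Urn II has 8 gold of 10, so P(gold|gold moved) = 4/5
If silver transferred: Urn II has 7 gold of 10, so P(gold|silver moved) = 7/10
By total probability: P(gold) = 7/15*4/5 + 8/15*7/10 = 56/75

56/75


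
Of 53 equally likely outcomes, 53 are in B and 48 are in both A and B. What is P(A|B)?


P(A|B) = P(A∩B)/P(B) = (48/53)/(53/53) = 48/53

48/53


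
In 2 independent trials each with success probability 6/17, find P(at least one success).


P(at least one) = 1 - P(none)
P(none) = (1 - 6/17)^2 = (11/17)^2 = 121/289
P(at least one) = 1 - 121/289 = 168/289

168/289


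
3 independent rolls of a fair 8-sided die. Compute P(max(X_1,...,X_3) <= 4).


P(max <= 4) = P(all X_i <= 4) = (P(X_1 <= 4))^3
= (4/8)^3 = (1/2)^3 = 1/8

1/8


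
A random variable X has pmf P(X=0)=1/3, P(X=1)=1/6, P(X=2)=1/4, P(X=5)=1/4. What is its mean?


E[X] = sum(x * P(x))
= 0*1/3 + 1*1/6 + 2*1/4 + 5*1/4
= 23/12

23/12


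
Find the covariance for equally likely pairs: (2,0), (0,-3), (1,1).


E[X]=1, E[Y]=-2/3, E[XY]=1/3
Cov(X,Y) = E[XY] - E[X]E[Y] = 1/3 - 1*-2/3 = 1

1


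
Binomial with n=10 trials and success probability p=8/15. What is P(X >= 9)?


P(X>=9) = P(X=9) + P(X=10)
= 1879048192/115330078125 + 1073741824/576650390625
= 3489660928/192216796875

3489660928/192216796875


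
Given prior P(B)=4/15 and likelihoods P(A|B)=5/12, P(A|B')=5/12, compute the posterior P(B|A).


P(A) = P(A|B)P(B) + P(A|B')P(B') = 5/12*4/15 + 5/12*11/15 = 5/12
P(B|A) = P(A|B)P(B)/P(A) = (1/9)/(5/12) = 4/15

4/15


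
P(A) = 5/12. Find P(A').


P(A') = 1 - P(A) = 1 - 5/12 = 7/12

7/12


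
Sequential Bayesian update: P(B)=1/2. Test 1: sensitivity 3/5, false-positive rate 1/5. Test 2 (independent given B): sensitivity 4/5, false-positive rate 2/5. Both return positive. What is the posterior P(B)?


After test 1: P(+) = 3/5*1/2 + 1/5*1/2 = 2/5
P(B|+) = (3/10)/(2/5) = 3/4
After test 2 (use post1 as new prior): P(+) = 4/5*3/4 + 2/5*1/4 = 7/10
P(B|+,+) = (3/5)/(7/10) = 6/7

6/7


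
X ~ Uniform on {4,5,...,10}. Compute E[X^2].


E[X^2] = (1/7) * sum(x^2 for x=4..10)
= 371/7 = 53

53


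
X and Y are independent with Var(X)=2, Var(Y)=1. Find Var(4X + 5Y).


Independence => Cov(X,Y)=0
Var(4X + 5Y) = 4^2*Var(X) + 5^2*Var(Y)
= 16*2 + 25*1 = 57

57


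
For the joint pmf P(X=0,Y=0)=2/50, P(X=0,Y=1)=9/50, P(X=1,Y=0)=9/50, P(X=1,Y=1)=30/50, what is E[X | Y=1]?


P(Y=1) = 39/50
E[X|Y=1] = (0*9 + 1*30)/39 = 30/39 = 10/13

10/13


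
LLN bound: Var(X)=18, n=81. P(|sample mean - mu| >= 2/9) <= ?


Var(Xbar) = Var(X)/n = 18/81
Chebyshev: P(|Xbar-mu| >= 2/9) <= Var(Xbar)/(2/9)^2 = (2/9)/(4/81) = 9/2
Bound exceeds 1, so trivial bound: 1

1


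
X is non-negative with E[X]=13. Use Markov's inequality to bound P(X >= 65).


Markov: P(X >= a) <= E[X]/a
P(X >= 65) <= 13/65 = 1/5

1/5


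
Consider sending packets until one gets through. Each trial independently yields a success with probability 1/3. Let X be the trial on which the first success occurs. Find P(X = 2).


P(X=2) = (1-p)^1 * p = (2/3)^1 * 1/3
= 2/3 * 1/3 = 2/9

2/9


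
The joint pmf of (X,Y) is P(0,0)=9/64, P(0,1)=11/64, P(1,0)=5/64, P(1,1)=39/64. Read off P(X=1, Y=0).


Read from table: P(X=1, Y=0) = 5/64

5/64


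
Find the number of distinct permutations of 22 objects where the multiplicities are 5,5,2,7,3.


22! = 1124000727777607680000
Denominator: 5!=120 * 5!=120 * 2!=2 * 7!=5040 * 3!=6
Coefficient = 1124000727777607680000 / 870912000 = 1290601952640

1290601952640


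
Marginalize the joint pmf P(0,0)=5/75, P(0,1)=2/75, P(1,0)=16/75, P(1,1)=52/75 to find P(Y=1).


P(Y=1) = P(0,1)+P(1,1) = 2/75 + 52/75 = 54/75 = 18/25

18/25


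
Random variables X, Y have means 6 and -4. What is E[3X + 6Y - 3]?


E[3X + 6Y - 3] = 3*E[X] + 6*E[Y] - 3
= (3)*(6) + (6)*(-4) + (-3)
= 18 - 24 - 3 = -9

-9


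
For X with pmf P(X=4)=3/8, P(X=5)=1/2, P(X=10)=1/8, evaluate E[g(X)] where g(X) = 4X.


E[4X] = sum(g(x)*P(x))
= 16*3/8 + 20*1/2 + 40*1/8
= 21

21


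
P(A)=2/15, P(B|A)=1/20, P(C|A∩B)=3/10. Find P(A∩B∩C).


P(A∩B∩C) = P(A) * P(B|A) * P(C|A∩B)
= 2/15 * 1/20 * 3/10
= 1/150 * 3/10 = 1/500

1/500


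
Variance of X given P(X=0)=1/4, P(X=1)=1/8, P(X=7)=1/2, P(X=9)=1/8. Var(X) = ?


E[X] = 19/4, E[X^2] = 139/4
Var(X) = E[X^2] - (E[X])^2 = 139/4 - (19/4)^2 = 195/16

195/16


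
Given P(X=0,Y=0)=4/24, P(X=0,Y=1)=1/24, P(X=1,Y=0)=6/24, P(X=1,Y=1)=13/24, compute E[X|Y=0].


P(Y=0) = 10/24
E[X|Y=0] = (0*4 + 1*6)/10 = 6/10 = 3/5

3/5


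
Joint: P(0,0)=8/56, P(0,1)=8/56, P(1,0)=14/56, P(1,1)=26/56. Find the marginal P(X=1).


P(X=1) = P(1,0)+P(1,1) = 14/56 + 26/56 = 40/56 = 5/7

5/7


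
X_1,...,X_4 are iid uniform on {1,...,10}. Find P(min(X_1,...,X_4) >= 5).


P(min >= 5) = P(all X_i >= 5) = (P(X_1 >= 5))^4
= (6/10)^4 = (3/5)^4 = 81/625

81/625


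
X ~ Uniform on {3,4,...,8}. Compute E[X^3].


E[X^3] = (1/6) * sum(x^3 for x=3..8)
= 1287/6 = 429/2

429/2


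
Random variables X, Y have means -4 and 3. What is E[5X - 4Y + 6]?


E[5X - 4Y + 6] = 5*E[X] - 4*E[Y] + 6
= (5)*(-4) + (-4)*(3) + (6)
= -20 - 12 + 6 = -26

-26


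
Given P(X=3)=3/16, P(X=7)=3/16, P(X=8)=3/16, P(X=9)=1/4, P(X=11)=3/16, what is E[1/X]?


E[1/X] = sum(g(x)*P(x))
= 1/3*3/16 + 1/7*3/16 + 1/8*3/16 + 1/9*1/4 + 1/11*3/16
= 13975/88704

13975/88704


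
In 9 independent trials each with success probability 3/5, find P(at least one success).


P(at least one) = 1 - P(none)
P(none) = (1 - 3/5)^9 = (2/5)^9 = 512/1953125
P(at least one) = 1 - 512/1953125 = 1952613/1953125

1952613/1953125


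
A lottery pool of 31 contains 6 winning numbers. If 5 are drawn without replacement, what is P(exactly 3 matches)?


P(X=3) = C(6,3)*C(25,2) / C(31,5)
= 20*300 / 169911
= 6000/169911 = 2000/56637

2000/56637


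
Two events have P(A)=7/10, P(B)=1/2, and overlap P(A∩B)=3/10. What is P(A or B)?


P(A∪B) = P(A) + P(B) - P(A∩B)
= 7/10 + 1/2 - 3/10 = 9/10

9/10


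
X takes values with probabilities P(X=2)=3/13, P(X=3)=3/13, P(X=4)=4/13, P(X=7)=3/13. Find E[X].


E[X] = sum(x * P(x))
= 2*3/13 + 3*3/13 + 4*4/13 + 7*3/13
= 4

4


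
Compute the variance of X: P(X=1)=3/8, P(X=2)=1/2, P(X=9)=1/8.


E[X] = 5/2, E[X^2] = 25/2
Var(X) = E[X^2] - (E[X])^2 = 25/2 - (5/2)^2 = 25/4

25/4


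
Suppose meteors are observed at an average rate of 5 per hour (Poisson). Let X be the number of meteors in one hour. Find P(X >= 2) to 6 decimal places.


P(X>=2) = 1 - P(X<=1) = 1 - (e^(-5)*5^0/0! + e^(-5)*5^1/1!)
≈ 1 - (0.0067379470 + 0.0336897350)
= 1 - 0.0404276820 = 0.9595723180
≈ 0.959572

0.959572


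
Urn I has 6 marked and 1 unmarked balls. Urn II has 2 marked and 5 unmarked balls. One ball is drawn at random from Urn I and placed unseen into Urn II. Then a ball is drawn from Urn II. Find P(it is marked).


P(transfer marked) = 6/7; P(transfer unmarked) = 1/7
If marked transferred: Urn II has 3 marked of 8, so P(marked|marked moved) = 3/8
If unmarked transferred: Urn II has 2 marked of 8, so P(marked|unmarked moved) = 1/4
By total probability: P(marked) = 6/7*3/8 + 1/7*1/4 = 5/14

5/14


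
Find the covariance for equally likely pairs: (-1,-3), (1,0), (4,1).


E[X]=4/3, E[Y]=-2/3, E[XY]=7/3
Cov(X,Y) = E[XY] - E[X]E[Y] = 7/3 - 4/3*-2/3 = 29/9

29/9


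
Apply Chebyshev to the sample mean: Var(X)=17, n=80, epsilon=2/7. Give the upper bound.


Var(Xbar) = Var(X)/n = 17/80
Chebyshev: P(|Xbar-mu| >= 2/7) <= Var(Xbar)/(2/7)^2 = (17/80)/(4/49) = 833/320
Bound exceeds 1, so trivial bound: 1

1


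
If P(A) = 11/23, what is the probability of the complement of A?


P(A') = 1 - P(A) = 1 - 11/23 = 12/23

12/23


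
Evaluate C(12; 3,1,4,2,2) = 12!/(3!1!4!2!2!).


12! = 479001600
Denominator: 3!=6 * 1!=1 * 4!=24 * 2!=2 * 2!=2
Coefficient = 479001600 / 576 = 831600

831600


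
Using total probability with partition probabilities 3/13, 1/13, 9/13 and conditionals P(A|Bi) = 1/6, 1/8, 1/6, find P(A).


P(A) = P(A|B1)P(B1) + P(A|B2)P(B2) + P(A|B3)P(B3)
= 1/6*3/13 + 1/8*1/13 + 1/6*9/13
= 1/26 + 1/104 + 3/26 = 17/104

17/104


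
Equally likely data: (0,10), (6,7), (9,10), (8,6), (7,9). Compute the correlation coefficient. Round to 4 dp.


Cov(X,Y) = -1.8000, Var(X) = 10.0000, Var(Y) = 2.6400
rho = Cov/(sqrt(VarX)*sqrt(VarY)) = -0.3503

-0.3503


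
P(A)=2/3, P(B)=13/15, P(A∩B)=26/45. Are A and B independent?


P(A)*P(B) = 2/3*13/15 = 26/45
P(A∩B) = 26/45, which equals P(A)P(B), so independent

Yes, A and B are independent


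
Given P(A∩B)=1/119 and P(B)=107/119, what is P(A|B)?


P(A|B) = P(A∩B)/P(B) = (1/119)/(107/119) = 1/107

1/107


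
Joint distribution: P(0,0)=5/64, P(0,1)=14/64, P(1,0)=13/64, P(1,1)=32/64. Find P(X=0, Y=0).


Read from table: P(X=0, Y=0) = 5/64

5/64


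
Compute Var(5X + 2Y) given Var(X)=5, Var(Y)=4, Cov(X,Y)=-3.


Var(5X + 2Y) = 5^2*Var(X) + 2^2*Var(Y) + 2*5*2*Cov(X,Y)
= 25*5 + 4*4 + 20*(-3)
= 125 + 16 - 60 = 81

81


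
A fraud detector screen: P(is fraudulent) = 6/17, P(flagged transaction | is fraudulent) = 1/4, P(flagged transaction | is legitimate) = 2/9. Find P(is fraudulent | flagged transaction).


P(A) = P(A|B)P(B) + P(A|B')P(B') = 1/4*6/17 + 2/9*11/17 = 71/306
P(B|A) = P(A|B)P(B)/P(A) = (3/34)/(71/306) = 27/71

27/71


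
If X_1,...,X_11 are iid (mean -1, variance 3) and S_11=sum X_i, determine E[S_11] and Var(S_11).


E[S_n] = n*mu = 11*-1 = -11
Var(S_n) = n*sigma^2 = 11*3 = 33

E[S_11]=-11, Var(S_11)=33


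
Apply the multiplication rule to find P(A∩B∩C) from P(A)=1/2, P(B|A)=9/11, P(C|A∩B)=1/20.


P(A∩B∩C) = P(A) * P(B|A) * P(C|A∩B)
= 1/2 * 9/11 * 1/20
= 9/22 * 1/20 = 9/440

9/440


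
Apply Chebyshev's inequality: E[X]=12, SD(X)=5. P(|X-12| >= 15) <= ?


k = 15/5 = 3
Chebyshev: P(|X-mu| >= k*sigma) <= 1/k^2 = 1/3^2 = 1/9

1/9


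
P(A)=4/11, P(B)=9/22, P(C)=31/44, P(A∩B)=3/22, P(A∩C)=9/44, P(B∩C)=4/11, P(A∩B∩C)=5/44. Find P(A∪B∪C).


P(A∪B∪C) = P(A)+P(B)+P(C) - P(AB)-P(AC)-P(BC) + P(ABC)
= 4/11+9/22+31/44 - 3/22-9/44-4/11 + 5/44
= 39/44

39/44


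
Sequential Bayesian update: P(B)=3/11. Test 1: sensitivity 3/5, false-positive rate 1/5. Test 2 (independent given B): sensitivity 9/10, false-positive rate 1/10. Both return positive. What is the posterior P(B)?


After test 1: P(+) = 3/5*3/11 + 1/5*8/11 = 17/55
P(B|+) = (9/55)/(17/55) = 9/17
After test 2 (use post1 as new prior): P(+) = 9/10*9/17 + 1/10*8/17 = 89/170
P(B|+,+) = (81/170)/(89/170) = 81/89

81/89


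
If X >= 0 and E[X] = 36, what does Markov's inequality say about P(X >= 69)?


Markov: P(X >= a) <= E[X]/a
P(X >= 69) <= 36/69 = 12/23

12/23


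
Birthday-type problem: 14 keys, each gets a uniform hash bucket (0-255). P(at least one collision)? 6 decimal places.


P(all different) = prod((256-i)/256 for i=0..13) = 0.696361
P(at least one match) = 1 - 0.696361 = 0.303639

0.303639


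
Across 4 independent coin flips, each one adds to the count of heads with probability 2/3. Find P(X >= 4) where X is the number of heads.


P(X>=4) = P(X=4)
= 16/81
= 16/81

16/81


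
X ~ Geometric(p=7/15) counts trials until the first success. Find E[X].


For geometric (trials until first success), E[X] = 1/p = 1/(7/15) = 15/7

15/7


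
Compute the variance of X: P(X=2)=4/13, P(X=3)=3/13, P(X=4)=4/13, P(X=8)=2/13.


E[X] = 49/13, E[X^2] = 235/13
Var(X) = E[X^2] - (E[X])^2 = 235/13 - (49/13)^2 = 654/169

654/169
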